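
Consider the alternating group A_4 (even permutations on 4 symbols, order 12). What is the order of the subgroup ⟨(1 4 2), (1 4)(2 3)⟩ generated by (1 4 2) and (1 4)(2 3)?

12

|⟨(1 4 2)⟩| = 3 and |⟨(1 4)(2 3)⟩| = 2, so |H| is a multiple of lcm(3, 2) = 6 and divides |G| = 12.
Closing {(1 4 2), (1 4)(2 3)} under the group operation gives all of G, so |H| = 12.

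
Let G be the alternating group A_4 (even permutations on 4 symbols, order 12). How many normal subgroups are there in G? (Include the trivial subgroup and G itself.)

G has 10 subgroups. Checking conjugation-invariance by order — order 1: 1/1 normal; order 2: 0/3 normal; order 3: 0/4 normal; order 4: 1/1 normal; order 12: 1/1 normal.
Total normal subgroups: 3.

3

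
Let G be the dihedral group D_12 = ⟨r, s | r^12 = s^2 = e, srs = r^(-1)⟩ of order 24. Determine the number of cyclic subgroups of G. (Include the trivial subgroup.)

18

A cyclic subgroup of order d is generated by each of its φ(d) elements of order d, so the cyclic subgroups of order d number (#elements of order d)/φ(d).
Cyclic subgroups by order — order 1: 1; order 2: 13; order 3: 1; order 4: 1; order 6: 1; order 12: 1.
Total: 18.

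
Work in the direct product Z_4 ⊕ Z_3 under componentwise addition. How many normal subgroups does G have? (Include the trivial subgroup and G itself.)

G is abelian, so every subgroup is normal.
G has 6 subgroups in total, hence 6 normal subgroups.

6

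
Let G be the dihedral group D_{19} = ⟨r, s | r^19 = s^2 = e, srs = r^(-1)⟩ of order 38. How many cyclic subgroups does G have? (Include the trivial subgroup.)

21

Group the elements of G by the cyclic subgroup they generate; each cyclic subgroup of order d accounts for φ(d) elements.
Cyclic subgroups by order — order 1: 1; order 2: 19; order 19: 1.
Total: 21.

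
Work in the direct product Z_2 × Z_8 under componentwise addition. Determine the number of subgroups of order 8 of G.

|G| = 16 and 8 | 16, so subgroups of order 8 are possible by Lagrange.
The subgroups of order 8 are: {(0,0), (0,1), (0,2), (0,3), (0,4), (0,5), (0,6), (0,7)}; {(0,0), (0,2), (0,4), (0,6), (1,0), (1,2), (1,4), (1,6)}; {(0,0), (0,2), (0,4), (0,6), (1,1), (1,3), (1,5), (1,7)}.
So G has 3 subgroups of order 8.

3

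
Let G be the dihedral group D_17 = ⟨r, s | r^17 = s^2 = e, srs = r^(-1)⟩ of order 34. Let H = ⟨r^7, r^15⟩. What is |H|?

|⟨r^7⟩| = 17 and |⟨r^15⟩| = 17, so |H| is a multiple of lcm(17, 17) = 17 and divides |G| = 34.
Closing under the operation: H = {e, r, r^2, r^3, r^4, r^5, r^6, r^7, r^8, r^9, r^10, r^11, r^12, r^13, r^14, r^15, r^16}, so |H| = 17.

17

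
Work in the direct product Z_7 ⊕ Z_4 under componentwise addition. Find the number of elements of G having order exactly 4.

An element (a,b) has order lcm(ord(a), ord(b)); count pairs with lcm equal to 4.
Enumerating gives 2 such elements.

2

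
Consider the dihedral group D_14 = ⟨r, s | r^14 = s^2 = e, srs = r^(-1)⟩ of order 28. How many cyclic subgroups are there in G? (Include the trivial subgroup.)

18

Group the elements of G by the cyclic subgroup they generate; each cyclic subgroup of order d accounts for φ(d) elements.
Cyclic subgroups by order — order 1: 1; order 2: 15; order 7: 1; order 14: 1.
Total: 18.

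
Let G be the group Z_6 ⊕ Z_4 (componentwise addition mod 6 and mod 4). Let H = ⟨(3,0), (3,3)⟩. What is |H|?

8

|⟨(3,0)⟩| = 2 and |⟨(3,3)⟩| = 4, so |H| is a multiple of lcm(2, 4) = 4 and divides |G| = 24.
Closing under the operation: H = {(0,0), (0,1), (0,2), (0,3), (3,0), (3,1), (3,2), (3,3)}, so |H| = 8.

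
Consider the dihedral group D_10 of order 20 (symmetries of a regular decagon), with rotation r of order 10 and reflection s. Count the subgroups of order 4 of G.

|G| = 20 and 4 | 20, so subgroups of order 4 are possible by Lagrange.
The subgroups of order 4 are: {e, r^5, r^2s, r^7s}; {e, r^5, r^3s, r^8s}; {e, r^5, r^4s, r^9s}; {e, r^5, s, r^5s}; … (5 in all).
So G has 5 subgroups of order 4.

5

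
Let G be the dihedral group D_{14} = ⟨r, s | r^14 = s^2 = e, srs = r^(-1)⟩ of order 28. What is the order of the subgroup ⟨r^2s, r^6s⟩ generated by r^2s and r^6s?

|⟨r^2s⟩| = 2 and |⟨r^6s⟩| = 2, so |H| is a multiple of lcm(2, 2) = 2 and divides |G| = 28.
Closing under the operation: H = {e, r^2, r^4, r^6, r^8, r^10, r^12, s, r^2s, r^4s, r^6s, r^8s, r^10s, r^12s}, so |H| = 14.

14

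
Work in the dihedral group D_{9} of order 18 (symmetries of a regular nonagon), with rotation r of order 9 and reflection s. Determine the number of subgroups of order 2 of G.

9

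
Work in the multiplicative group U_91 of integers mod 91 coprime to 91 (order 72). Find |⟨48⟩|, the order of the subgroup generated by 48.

Compute successive powers of 48 mod 91: 48, 29, 27, 22, 55, 1; 48^6 ≡ 1 (mod 91).
So |⟨48⟩| = 6.

6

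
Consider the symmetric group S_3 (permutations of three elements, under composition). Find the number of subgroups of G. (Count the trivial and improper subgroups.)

|G| = 6, so by Lagrange every subgroup order divides 6. Divisors: 1, 2, 3, 6.
Subgroups by order — order 1: 1; order 2: 3; order 3: 1; order 6: 1.
Total: 1 + 3 + 1 + 1 = 6.

6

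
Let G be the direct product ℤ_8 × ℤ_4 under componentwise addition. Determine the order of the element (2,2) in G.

4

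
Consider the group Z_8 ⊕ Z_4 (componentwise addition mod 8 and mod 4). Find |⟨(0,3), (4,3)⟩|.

8

|⟨(0,3)⟩| = 4 and |⟨(4,3)⟩| = 4, so |H| is a multiple of lcm(4, 4) = 4 and divides |G| = 32.
Closing under the operation: H = {(0,0), (0,1), (0,2), (0,3), (4,0), (4,1), (4,2), (4,3)}, so |H| = 8.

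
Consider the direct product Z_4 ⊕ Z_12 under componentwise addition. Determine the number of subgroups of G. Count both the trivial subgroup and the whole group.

30

|G| = 48, so by Lagrange every subgroup order divides 48. Divisors: 1, 2, 3, 4, 6, 8, 12, 16, 24, 48.
Subgroups by order — order 1: 1; order 2: 3; order 3: 1; order 4: 7; order 6: 3; order 8: 3; order 12: 7; order 16: 1; order 24: 3; order 48: 1.
Total: 1 + 3 + 1 + 7 + 3 + 3 + 7 + 1 + 3 + 1 = 30.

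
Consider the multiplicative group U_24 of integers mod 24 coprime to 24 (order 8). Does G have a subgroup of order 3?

No

3 does not divide |G| = 8, so by Lagrange no subgroup of order 3 exists.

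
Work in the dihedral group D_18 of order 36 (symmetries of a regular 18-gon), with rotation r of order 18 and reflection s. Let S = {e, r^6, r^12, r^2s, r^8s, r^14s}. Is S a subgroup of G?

|S| = 6 divides |G| = 36, consistent with Lagrange.
S contains the identity, every element's inverse is in S, and S is closed under ·: it is a subgroup.

Yes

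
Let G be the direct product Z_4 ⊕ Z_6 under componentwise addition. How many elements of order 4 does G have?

An element (a,b) has order lcm(ord(a), ord(b)); count pairs with lcm equal to 4.
Enumerating gives 4 such elements.

4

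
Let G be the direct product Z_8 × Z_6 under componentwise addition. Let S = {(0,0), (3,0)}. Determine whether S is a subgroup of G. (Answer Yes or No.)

(3,0) ∈ S but its inverse (5,0) ∉ S, so S is not a subgroup.

No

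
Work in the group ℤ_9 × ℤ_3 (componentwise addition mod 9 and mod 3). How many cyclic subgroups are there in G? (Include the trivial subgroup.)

Group the elements of G by the cyclic subgroup they generate; each cyclic subgroup of order d accounts for φ(d) elements.
Cyclic subgroups by order — order 1: 1; order 3: 4; order 9: 3.
Total: 8.

8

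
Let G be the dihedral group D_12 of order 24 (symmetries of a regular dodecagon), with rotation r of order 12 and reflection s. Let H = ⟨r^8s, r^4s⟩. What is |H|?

|⟨r^8s⟩| = 2 and |⟨r^4s⟩| = 2, so |H| is a multiple of lcm(2, 2) = 2 and divides |G| = 24.
Closing under the operation: H = {e, r^4, r^8, s, r^4s, r^8s}, so |H| = 6.

6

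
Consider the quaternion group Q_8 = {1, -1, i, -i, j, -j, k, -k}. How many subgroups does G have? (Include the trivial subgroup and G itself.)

6

|G| = 8, so by Lagrange every subgroup order divides 8. Divisors: 1, 2, 4, 8.
Subgroups by order — order 1: 1; order 2: 1; order 4: 3; order 8: 1.
Total: 1 + 1 + 3 + 1 = 6.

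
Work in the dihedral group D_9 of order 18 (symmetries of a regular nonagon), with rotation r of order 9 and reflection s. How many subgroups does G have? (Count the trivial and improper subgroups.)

|G| = 18, so by Lagrange every subgroup order divides 18. Divisors: 1, 2, 3, 6, 9, 18.
Subgroups by order — order 1: 1; order 2: 9; order 3: 1; order 6: 3; order 9: 1; order 18: 1.
Total: 1 + 9 + 1 + 3 + 1 + 1 = 16.

16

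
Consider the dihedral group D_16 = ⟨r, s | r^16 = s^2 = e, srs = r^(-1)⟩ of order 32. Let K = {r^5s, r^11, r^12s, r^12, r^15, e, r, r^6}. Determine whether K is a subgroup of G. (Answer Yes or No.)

No

r^6 ∈ K but its inverse r^10 ∉ K, so K is not a subgroup.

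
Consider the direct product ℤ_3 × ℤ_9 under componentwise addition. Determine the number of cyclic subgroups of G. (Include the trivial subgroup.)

8

A cyclic subgroup of order d is generated by each of its φ(d) elements of order d, so the cyclic subgroups of order d number (#elements of order d)/φ(d).
Cyclic subgroups by order — order 1: 1; order 3: 4; order 9: 3.
Total: 8.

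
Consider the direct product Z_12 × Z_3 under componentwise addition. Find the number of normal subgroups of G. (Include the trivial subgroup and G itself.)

G is abelian, so every subgroup is normal.
G has 18 subgroups in total, hence 18 normal subgroups.

18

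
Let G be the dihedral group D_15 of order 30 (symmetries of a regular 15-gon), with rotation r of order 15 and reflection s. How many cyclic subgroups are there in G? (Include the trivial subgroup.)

19

Each element a generates a cyclic subgroup ⟨a⟩; distinct elements may generate the same one (a cyclic group of order d has φ(d) generators).
Cyclic subgroups by order — order 1: 1; order 2: 15; order 3: 1; order 5: 1; order 15: 1.
Total: 19.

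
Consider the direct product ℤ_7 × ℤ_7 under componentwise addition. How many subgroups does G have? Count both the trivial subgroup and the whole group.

10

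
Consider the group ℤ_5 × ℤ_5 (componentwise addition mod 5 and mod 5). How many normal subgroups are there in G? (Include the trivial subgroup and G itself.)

8

G is abelian, so every subgroup is normal.
G has 8 subgroups in total, hence 8 normal subgroups.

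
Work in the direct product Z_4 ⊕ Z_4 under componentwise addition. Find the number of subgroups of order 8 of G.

3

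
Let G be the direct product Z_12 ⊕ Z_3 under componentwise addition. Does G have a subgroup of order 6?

6 | 36. A subgroup of order 6 is {(0,0), (0,1), (0,2), (6,0), (6,1), (6,2)}.

Yes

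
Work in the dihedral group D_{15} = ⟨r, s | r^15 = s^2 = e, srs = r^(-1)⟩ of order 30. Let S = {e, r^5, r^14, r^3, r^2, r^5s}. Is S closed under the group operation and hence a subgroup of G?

r^5 ∈ S but its inverse r^10 ∉ S, so S is not a subgroup.

No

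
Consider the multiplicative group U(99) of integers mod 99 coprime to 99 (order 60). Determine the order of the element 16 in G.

Compute successive powers of 16 mod 99: 16, 58, 37, 97, 67, 82, 25, 4, …; 16^15 ≡ 1 (mod 99).
So |⟨16⟩| = 15.

15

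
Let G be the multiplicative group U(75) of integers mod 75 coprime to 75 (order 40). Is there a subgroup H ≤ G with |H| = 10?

10 | 40. A subgroup of order 10 is {1, 11, 16, 26, 31, 41, 46, 56, 61, 71}.

Yes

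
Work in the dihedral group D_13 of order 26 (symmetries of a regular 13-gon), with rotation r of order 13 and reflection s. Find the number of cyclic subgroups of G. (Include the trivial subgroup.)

15

Each element a generates a cyclic subgroup ⟨a⟩; distinct elements may generate the same one (a cyclic group of order d has φ(d) generators).
Cyclic subgroups by order — order 1: 1; order 2: 13; order 13: 1.
Total: 15.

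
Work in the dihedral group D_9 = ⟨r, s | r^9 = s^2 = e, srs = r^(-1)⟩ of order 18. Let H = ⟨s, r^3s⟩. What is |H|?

6

|⟨s⟩| = 2 and |⟨r^3s⟩| = 2, so |H| is a multiple of lcm(2, 2) = 2 and divides |G| = 18.
Closing under the operation: H = {e, r^3, r^6, s, r^3s, r^6s}, so |H| = 6.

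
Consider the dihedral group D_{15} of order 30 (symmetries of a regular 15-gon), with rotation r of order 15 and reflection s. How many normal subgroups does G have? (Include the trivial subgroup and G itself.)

G has 28 subgroups. Checking conjugation-invariance by order — order 1: 1/1 normal; order 2: 0/15 normal; order 3: 1/1 normal; order 5: 1/1 normal; order 6: 0/5 normal; order 10: 0/3 normal; order 15: 1/1 normal; order 30: 1/1 normal.
Total normal subgroups: 5.

5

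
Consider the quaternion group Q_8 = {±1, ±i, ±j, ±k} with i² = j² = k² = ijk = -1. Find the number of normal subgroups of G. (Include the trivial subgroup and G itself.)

6

G has 6 subgroups. Checking conjugation-invariance by order — order 1: 1/1 normal; order 2: 1/1 normal; order 4: 3/3 normal; order 8: 1/1 normal.
Total normal subgroups: 6.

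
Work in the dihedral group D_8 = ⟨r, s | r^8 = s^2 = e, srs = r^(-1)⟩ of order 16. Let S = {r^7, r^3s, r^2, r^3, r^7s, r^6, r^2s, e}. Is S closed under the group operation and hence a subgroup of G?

No

r^7 ∈ S but its inverse r ∉ S, so S is not a subgroup.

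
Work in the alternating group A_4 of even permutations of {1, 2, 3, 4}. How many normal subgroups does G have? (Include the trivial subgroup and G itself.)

3

G has 10 subgroups. Checking conjugation-invariance by order — order 1: 1/1 normal; order 2: 0/3 normal; order 3: 0/4 normal; order 4: 1/1 normal; order 12: 1/1 normal.
Total normal subgroups: 3.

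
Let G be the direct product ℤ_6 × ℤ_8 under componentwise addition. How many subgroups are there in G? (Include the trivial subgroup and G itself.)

22

|G| = 48, so by Lagrange every subgroup order divides 48. Divisors: 1, 2, 3, 4, 6, 8, 12, 16, 24, 48.
Subgroups by order — order 1: 1; order 2: 3; order 3: 1; order 4: 3; order 6: 3; order 8: 3; order 12: 3; order 16: 1; order 24: 3; order 48: 1.
Total: 1 + 3 + 1 + 3 + 3 + 3 + 3 + 1 + 3 + 1 = 22.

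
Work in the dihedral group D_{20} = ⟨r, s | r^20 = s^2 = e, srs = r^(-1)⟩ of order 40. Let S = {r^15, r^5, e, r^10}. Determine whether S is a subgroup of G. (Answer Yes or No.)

|S| = 4 divides |G| = 40, consistent with Lagrange.
S contains the identity, every element's inverse is in S, and S is closed under ·: it is a subgroup.
In fact S = ⟨r^15⟩.

Yes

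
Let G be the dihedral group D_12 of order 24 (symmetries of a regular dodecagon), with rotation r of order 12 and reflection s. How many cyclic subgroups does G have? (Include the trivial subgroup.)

A cyclic subgroup of order d is generated by each of its φ(d) elements of order d, so the cyclic subgroups of order d number (#elements of order d)/φ(d).
Cyclic subgroups by order — order 1: 1; order 2: 13; order 3: 1; order 4: 1; order 6: 1; order 12: 1.
Total: 18.

18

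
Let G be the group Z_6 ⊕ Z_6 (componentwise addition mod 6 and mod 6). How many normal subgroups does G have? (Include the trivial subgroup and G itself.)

G is abelian, so every subgroup is normal.
G has 30 subgroups in total, hence 30 normal subgroups.

30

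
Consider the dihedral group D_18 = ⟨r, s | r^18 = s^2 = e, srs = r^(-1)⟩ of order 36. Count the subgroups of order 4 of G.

9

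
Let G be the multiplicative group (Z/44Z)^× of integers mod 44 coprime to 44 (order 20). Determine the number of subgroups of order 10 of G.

3

|G| = 20 and 10 | 20, so subgroups of order 10 are possible by Lagrange.
The subgroups of order 10 are: {1, 5, 9, 13, 17, 21, 25, 29, 37, 41}; {1, 3, 5, 9, 15, 23, 25, 27, 31, 37}; {1, 5, 7, 9, 19, 25, 35, 37, 39, 43}.
So G has 3 subgroups of order 10.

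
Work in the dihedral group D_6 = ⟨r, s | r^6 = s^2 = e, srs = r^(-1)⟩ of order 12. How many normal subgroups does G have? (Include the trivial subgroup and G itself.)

G has 16 subgroups. Checking conjugation-invariance by order — order 1: 1/1 normal; order 2: 1/7 normal; order 3: 1/1 normal; order 4: 0/3 normal; order 6: 3/3 normal; order 12: 1/1 normal.
Total normal subgroups: 7.

7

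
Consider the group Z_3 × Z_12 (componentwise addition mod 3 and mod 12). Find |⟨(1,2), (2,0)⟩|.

18

|⟨(1,2)⟩| = 6 and |⟨(2,0)⟩| = 3, so |H| is a multiple of lcm(6, 3) = 6 and divides |G| = 36.
Closing under the operation: H = {(0,0), (0,2), (0,4), (0,6), (0,8), (0,10), (1,0), (1,2), (1,4), (1,6), (1,8), (1,10), (2,0), (2,2), (2,4), (2,6), (2,8), (2,10)}, so |H| = 18.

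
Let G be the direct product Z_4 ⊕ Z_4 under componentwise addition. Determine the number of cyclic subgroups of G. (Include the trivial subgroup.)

10

A cyclic subgroup of order d is generated by each of its φ(d) elements of order d, so the cyclic subgroups of order d number (#elements of order d)/φ(d).
Cyclic subgroups by order — order 1: 1; order 2: 3; order 4: 6.
Total: 10.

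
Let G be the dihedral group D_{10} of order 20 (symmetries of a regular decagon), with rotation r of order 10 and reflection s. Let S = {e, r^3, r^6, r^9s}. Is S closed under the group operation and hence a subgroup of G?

No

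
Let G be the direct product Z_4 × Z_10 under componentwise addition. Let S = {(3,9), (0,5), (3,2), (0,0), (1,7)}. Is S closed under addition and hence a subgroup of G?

No

(1,7) ∈ S but its inverse (3,3) ∉ S, so S is not a subgroup.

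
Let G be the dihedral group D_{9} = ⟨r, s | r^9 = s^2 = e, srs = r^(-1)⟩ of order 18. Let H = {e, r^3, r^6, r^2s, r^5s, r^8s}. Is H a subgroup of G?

Yes

|H| = 6 divides |G| = 18, consistent with Lagrange.
H contains the identity, every element's inverse is in H, and H is closed under ·: it is a subgroup.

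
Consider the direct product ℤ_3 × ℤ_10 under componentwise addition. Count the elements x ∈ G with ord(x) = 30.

8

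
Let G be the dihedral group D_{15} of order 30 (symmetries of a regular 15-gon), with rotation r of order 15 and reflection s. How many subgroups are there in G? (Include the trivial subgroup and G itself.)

|G| = 30, so by Lagrange every subgroup order divides 30. Divisors: 1, 2, 3, 5, 6, 10, 15, 30.
Subgroups by order — order 1: 1; order 2: 15; order 3: 1; order 5: 1; order 6: 5; order 10: 3; order 15: 1; order 30: 1.
Total: 1 + 15 + 1 + 1 + 5 + 3 + 1 + 1 = 28.

28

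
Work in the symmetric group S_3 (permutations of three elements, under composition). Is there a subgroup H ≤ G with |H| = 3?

3 | 6. A subgroup of order 3 is {e, (1 2 3), (1 3 2)}.

Yes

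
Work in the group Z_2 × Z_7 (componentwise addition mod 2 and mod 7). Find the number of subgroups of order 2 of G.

1

|G| = 14 and 2 | 14, so subgroups of order 2 are possible by Lagrange.
The subgroups of order 2 are: {(0,0), (1,0)}.
So G has 1 subgroup of order 2.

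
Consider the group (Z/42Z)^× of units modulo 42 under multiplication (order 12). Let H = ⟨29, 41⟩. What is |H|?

4

|⟨29⟩| = 2 and |⟨41⟩| = 2, so |H| is a multiple of lcm(2, 2) = 2 and divides |G| = 12.
Closing under the operation: H = {1, 13, 29, 41}, so |H| = 4.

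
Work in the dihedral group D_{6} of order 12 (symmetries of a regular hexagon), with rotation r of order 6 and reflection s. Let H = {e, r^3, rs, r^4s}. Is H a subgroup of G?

|H| = 4 divides |G| = 12, consistent with Lagrange.
H contains the identity, every element's inverse is in H, and H is closed under ·: it is a subgroup.

Yes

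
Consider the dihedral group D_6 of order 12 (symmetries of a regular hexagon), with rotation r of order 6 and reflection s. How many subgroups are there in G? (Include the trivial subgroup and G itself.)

|G| = 12, so by Lagrange every subgroup order divides 12. Divisors: 1, 2, 3, 4, 6, 12.
Subgroups by order — order 1: 1; order 2: 7; order 3: 1; order 4: 3; order 6: 3; order 12: 1.
Total: 1 + 7 + 1 + 3 + 3 + 1 = 16.

16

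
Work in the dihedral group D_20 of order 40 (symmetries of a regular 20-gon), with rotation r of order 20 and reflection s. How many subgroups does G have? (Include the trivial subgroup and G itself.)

48

|G| = 40, so by Lagrange every subgroup order divides 40. Divisors: 1, 2, 4, 5, 8, 10, 20, 40.
Subgroups by order — order 1: 1; order 2: 21; order 4: 11; order 5: 1; order 8: 5; order 10: 5; order 20: 3; order 40: 1.
Total: 1 + 21 + 11 + 1 + 5 + 5 + 3 + 1 = 48.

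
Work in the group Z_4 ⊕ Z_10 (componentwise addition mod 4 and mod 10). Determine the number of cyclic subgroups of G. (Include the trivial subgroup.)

12

Group the elements of G by the cyclic subgroup they generate; each cyclic subgroup of order d accounts for φ(d) elements.
Cyclic subgroups by order — order 1: 1; order 2: 3; order 4: 2; order 5: 1; order 10: 3; order 20: 2.
Total: 12.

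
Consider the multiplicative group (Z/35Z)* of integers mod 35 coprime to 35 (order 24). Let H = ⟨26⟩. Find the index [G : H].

4

|⟨26⟩| = 6 and |G| = 24.
By Lagrange, [G : H] = |G|/|H| = 24/6 = 4.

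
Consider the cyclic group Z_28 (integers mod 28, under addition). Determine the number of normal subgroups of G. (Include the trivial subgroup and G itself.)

G is abelian, so every subgroup is normal.
G has 6 subgroups in total, hence 6 normal subgroups.

6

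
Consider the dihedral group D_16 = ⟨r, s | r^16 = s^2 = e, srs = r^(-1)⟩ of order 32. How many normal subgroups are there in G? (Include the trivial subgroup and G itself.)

8

G has 36 subgroups. Checking conjugation-invariance by order — order 1: 1/1 normal; order 2: 1/17 normal; order 4: 1/9 normal; order 8: 1/5 normal; order 16: 3/3 normal; order 32: 1/1 normal.
Total normal subgroups: 8.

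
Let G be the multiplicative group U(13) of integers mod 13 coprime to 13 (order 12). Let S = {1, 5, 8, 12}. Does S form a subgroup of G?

|S| = 4 divides |G| = 12, consistent with Lagrange.
S contains the identity, every element's inverse is in S, and S is closed under ·: it is a subgroup.
In fact S = ⟨8⟩.

Yes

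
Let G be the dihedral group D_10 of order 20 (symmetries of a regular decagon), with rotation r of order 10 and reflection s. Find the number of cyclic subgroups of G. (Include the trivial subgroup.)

14

Group the elements of G by the cyclic subgroup they generate; each cyclic subgroup of order d accounts for φ(d) elements.
Cyclic subgroups by order — order 1: 1; order 2: 11; order 5: 1; order 10: 1.
Total: 14.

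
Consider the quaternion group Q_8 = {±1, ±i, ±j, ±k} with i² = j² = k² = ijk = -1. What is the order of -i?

Computing powers of -i: the smallest k with (-i)^k = e is k = 4.

4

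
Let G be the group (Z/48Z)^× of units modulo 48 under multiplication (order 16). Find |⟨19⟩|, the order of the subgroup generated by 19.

Compute successive powers of 19 mod 48: 19, 25, 43, 1; 19^4 ≡ 1 (mod 48).
So |⟨19⟩| = 4.

4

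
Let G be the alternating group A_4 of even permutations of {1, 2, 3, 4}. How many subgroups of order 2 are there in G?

|G| = 12 and 2 | 12, so subgroups of order 2 are possible by Lagrange.
The subgroups of order 2 are: {e, (1 2)(3 4)}; {e, (1 3)(2 4)}; {e, (1 4)(2 3)}.
So G has 3 subgroups of order 2.

3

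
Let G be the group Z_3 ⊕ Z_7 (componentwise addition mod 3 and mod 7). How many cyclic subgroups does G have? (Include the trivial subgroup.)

Group the elements of G by the cyclic subgroup they generate; each cyclic subgroup of order d accounts for φ(d) elements.
Cyclic subgroups by order — order 1: 1; order 3: 1; order 7: 1; order 21: 1.
Total: 4.

4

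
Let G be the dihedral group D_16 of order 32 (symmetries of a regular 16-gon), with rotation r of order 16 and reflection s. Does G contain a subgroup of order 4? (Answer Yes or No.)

4 | 32. A subgroup of order 4 is {e, r^8, r^2s, r^10s}.

Yes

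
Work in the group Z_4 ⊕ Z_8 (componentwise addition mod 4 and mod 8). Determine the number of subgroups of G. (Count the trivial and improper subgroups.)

22

|G| = 32, so by Lagrange every subgroup order divides 32. Divisors: 1, 2, 4, 8, 16, 32.
Subgroups by order — order 1: 1; order 2: 3; order 4: 7; order 8: 7; order 16: 3; order 32: 1.
Total: 1 + 3 + 7 + 7 + 3 + 1 = 22.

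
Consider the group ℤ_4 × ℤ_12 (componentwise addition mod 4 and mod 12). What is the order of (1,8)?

12

The order of (1,8) in Z_4 × Z_12 is lcm(ord(1) in Z_4, ord(8) in Z_12).
ord(1) = 4 and ord(8) = 3, so |⟨(1,8)⟩| = lcm(4, 3) = 12.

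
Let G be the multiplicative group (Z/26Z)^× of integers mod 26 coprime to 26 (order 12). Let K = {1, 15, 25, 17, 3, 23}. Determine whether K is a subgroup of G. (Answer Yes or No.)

No

3 ∈ K but its inverse 9 ∉ K, so K is not a subgroup.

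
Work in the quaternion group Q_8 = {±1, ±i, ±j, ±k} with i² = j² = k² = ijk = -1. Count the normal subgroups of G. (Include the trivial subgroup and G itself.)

G has 6 subgroups. Checking conjugation-invariance by order — order 1: 1/1 normal; order 2: 1/1 normal; order 4: 3/3 normal; order 8: 1/1 normal.
Total normal subgroups: 6.

6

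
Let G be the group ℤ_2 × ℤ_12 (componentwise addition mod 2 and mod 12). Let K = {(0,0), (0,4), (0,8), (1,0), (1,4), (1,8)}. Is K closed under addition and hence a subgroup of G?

Yes

|K| = 6 divides |G| = 24, consistent with Lagrange.
K contains the identity, every element's inverse is in K, and K is closed under +: it is a subgroup.
In fact K = ⟨(1,8)⟩.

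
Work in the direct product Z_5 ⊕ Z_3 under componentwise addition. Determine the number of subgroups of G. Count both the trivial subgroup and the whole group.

4

|G| = 15, so by Lagrange every subgroup order divides 15. Divisors: 1, 3, 5, 15.
Subgroups by order — order 1: 1; order 3: 1; order 5: 1; order 15: 1.
Total: 1 + 1 + 1 + 1 = 4.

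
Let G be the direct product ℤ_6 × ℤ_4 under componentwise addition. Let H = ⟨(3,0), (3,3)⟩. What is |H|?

8

|⟨(3,0)⟩| = 2 and |⟨(3,3)⟩| = 4, so |H| is a multiple of lcm(2, 4) = 4 and divides |G| = 24.
Closing under the operation: H = {(0,0), (0,1), (0,2), (0,3), (3,0), (3,1), (3,2), (3,3)}, so |H| = 8.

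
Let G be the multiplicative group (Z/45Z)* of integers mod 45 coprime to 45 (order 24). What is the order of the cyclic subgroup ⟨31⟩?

Compute successive powers of 31 mod 45: 31, 16, 1; 31^3 ≡ 1 (mod 45).
So |⟨31⟩| = 3.

3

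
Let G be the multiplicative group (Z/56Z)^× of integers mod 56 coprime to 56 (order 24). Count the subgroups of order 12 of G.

|G| = 24 and 12 | 24, so subgroups of order 12 are possible by Lagrange.
The subgroups of order 12 are: {1, 5, 9, 11, 13, 25, 31, 43, 45, 47, 51, 55}; {1, 9, 11, 15, 23, 25, 29, 37, 39, 43, 51, 53}; {1, 3, 9, 11, 17, 19, 25, 27, 33, 41, 43, 51}; {1, 3, 5, 9, 13, 15, 19, 23, 25, 27, 39, 45}; … (7 in all).
So G has 7 subgroups of order 12.

7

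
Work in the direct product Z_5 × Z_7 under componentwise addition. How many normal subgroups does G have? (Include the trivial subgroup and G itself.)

G is abelian, so every subgroup is normal.
G has 4 subgroups in total, hence 4 normal subgroups.

4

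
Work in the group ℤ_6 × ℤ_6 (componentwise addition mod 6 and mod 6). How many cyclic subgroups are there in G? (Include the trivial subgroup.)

20

A cyclic subgroup of order d is generated by each of its φ(d) elements of order d, so the cyclic subgroups of order d number (#elements of order d)/φ(d).
Cyclic subgroups by order — order 1: 1; order 2: 3; order 3: 4; order 6: 12.
Total: 20.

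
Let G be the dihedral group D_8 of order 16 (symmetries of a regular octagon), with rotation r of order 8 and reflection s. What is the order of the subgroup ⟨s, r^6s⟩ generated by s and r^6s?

8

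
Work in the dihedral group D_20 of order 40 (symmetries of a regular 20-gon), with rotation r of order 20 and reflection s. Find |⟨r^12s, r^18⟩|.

20

|⟨r^12s⟩| = 2 and |⟨r^18⟩| = 10, so |H| is a multiple of lcm(2, 10) = 10 and divides |G| = 40.
Closing under the operation: H = {e, r^2, r^4, r^6, r^8, r^10, r^12, r^14, r^16, r^18, s, r^2s, r^4s, r^6s, r^8s, r^10s, r^12s, r^14s, r^16s, r^18s}, so |H| = 20.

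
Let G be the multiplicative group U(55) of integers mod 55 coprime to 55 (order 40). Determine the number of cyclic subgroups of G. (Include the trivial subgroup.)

12

A cyclic subgroup of order d is generated by each of its φ(d) elements of order d, so the cyclic subgroups of order d number (#elements of order d)/φ(d).
Cyclic subgroups by order — order 1: 1; order 2: 3; order 4: 2; order 5: 1; order 10: 3; order 20: 2.
Total: 12.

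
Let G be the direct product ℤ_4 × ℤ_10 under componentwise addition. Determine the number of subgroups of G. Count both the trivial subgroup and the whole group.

16

|G| = 40, so by Lagrange every subgroup order divides 40. Divisors: 1, 2, 4, 5, 8, 10, 20, 40.
Subgroups by order — order 1: 1; order 2: 3; order 4: 3; order 5: 1; order 8: 1; order 10: 3; order 20: 3; order 40: 1.
Total: 1 + 3 + 3 + 1 + 1 + 3 + 3 + 1 = 16.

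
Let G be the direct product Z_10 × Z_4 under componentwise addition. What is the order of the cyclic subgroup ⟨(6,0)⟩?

5

The order of (6,0) in Z_10 × Z_4 is lcm(ord(6) in Z_10, ord(0) in Z_4).
ord(6) = 5 and ord(0) = 1, so |⟨(6,0)⟩| = lcm(5, 1) = 5.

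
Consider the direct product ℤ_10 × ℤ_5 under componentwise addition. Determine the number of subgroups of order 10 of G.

6

|G| = 50 and 10 | 50, so subgroups of order 10 are possible by Lagrange.
The subgroups of order 10 are: {(0,0), (0,1), (0,2), (0,3), (0,4), (5,0), (5,1), (5,2), (5,3), (5,4)}; {(0,0), (1,0), (2,0), (3,0), (4,0), (5,0), (6,0), (7,0), (8,0), (9,0)}; {(0,0), (1,1), (2,2), (3,3), (4,4), (5,0), (6,1), (7,2), (8,3), (9,4)}; {(0,0), (1,2), (2,4), (3,1), (4,3), (5,0), (6,2), (7,4), (8,1), (9,3)}; … (6 in all).
So G has 6 subgroups of order 10.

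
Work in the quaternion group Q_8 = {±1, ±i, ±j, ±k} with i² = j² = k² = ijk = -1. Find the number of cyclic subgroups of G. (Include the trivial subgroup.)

5

Group the elements of G by the cyclic subgroup they generate; each cyclic subgroup of order d accounts for φ(d) elements.
Cyclic subgroups by order — order 1: 1; order 2: 1; order 4: 3.
Total: 5.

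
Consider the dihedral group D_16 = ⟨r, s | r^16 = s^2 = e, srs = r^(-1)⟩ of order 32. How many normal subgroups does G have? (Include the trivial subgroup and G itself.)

8

G has 36 subgroups. Checking conjugation-invariance by order — order 1: 1/1 normal; order 2: 1/17 normal; order 4: 1/9 normal; order 8: 1/5 normal; order 16: 3/3 normal; order 32: 1/1 normal.
Total normal subgroups: 8.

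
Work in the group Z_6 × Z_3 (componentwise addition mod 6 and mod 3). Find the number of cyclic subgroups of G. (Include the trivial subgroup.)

Group the elements of G by the cyclic subgroup they generate; each cyclic subgroup of order d accounts for φ(d) elements.
Cyclic subgroups by order — order 1: 1; order 2: 1; order 3: 4; order 6: 4.
Total: 10.

10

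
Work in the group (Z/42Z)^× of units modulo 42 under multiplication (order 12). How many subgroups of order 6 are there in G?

3

|G| = 12 and 6 | 12, so subgroups of order 6 are possible by Lagrange.
The subgroups of order 6 are: {1, 11, 23, 25, 29, 37}; {1, 13, 19, 25, 31, 37}; {1, 5, 17, 25, 37, 41}.
So G has 3 subgroups of order 6.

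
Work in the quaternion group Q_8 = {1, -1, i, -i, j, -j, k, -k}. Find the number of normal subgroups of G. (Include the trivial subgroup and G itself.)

6

G has 6 subgroups. Checking conjugation-invariance by order — order 1: 1/1 normal; order 2: 1/1 normal; order 4: 3/3 normal; order 8: 1/1 normal.
Total normal subgroups: 6.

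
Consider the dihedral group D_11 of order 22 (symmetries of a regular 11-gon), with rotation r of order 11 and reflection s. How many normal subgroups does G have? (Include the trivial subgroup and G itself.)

3

G has 14 subgroups. Checking conjugation-invariance by order — order 1: 1/1 normal; order 2: 0/11 normal; order 11: 1/1 normal; order 22: 1/1 normal.
Total normal subgroups: 3.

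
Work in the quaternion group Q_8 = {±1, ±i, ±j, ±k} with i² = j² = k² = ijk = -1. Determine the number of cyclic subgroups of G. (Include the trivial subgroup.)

5

A cyclic subgroup of order d is generated by each of its φ(d) elements of order d, so the cyclic subgroups of order d number (#elements of order d)/φ(d).
Cyclic subgroups by order — order 1: 1; order 2: 1; order 4: 3.
Total: 5.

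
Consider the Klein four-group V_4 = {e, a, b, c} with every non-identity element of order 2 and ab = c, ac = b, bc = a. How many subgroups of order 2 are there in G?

3

|G| = 4 and 2 | 4, so subgroups of order 2 are possible by Lagrange.
The subgroups of order 2 are: {e, a}; {e, b}; {e, c}.
So G has 3 subgroups of order 2.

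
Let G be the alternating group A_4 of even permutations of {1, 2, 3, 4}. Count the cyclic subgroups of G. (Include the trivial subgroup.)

8

A cyclic subgroup of order d is generated by each of its φ(d) elements of order d, so the cyclic subgroups of order d number (#elements of order d)/φ(d).
Cyclic subgroups by order — order 1: 1; order 2: 3; order 3: 4.
Total: 8.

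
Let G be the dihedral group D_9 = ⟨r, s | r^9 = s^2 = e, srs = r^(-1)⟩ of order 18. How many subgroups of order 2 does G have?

9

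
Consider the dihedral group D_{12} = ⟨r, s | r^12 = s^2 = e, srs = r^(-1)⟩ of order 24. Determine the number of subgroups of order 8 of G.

3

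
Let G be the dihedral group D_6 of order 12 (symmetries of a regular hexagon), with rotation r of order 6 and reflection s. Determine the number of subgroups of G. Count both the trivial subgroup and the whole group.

16

|G| = 12, so by Lagrange every subgroup order divides 12. Divisors: 1, 2, 3, 4, 6, 12.
Subgroups by order — order 1: 1; order 2: 7; order 3: 1; order 4: 3; order 6: 3; order 12: 1.
Total: 1 + 7 + 1 + 3 + 3 + 1 = 16.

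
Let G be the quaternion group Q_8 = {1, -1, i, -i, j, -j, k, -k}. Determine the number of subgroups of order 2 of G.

1

|G| = 8 and 2 | 8, so subgroups of order 2 are possible by Lagrange.
The subgroups of order 2 are: {1, -1}.
So G has 1 subgroup of order 2.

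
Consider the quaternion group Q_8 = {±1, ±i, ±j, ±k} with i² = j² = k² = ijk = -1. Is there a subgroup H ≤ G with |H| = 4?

Yes

4 | 8. A subgroup of order 4 is {1, -1, i, -i}.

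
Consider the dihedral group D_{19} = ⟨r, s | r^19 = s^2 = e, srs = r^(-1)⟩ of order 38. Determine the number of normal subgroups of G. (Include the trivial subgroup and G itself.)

3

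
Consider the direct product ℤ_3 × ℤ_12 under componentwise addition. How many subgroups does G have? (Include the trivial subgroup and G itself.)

|G| = 36, so by Lagrange every subgroup order divides 36. Divisors: 1, 2, 3, 4, 6, 9, 12, 18, 36.
Subgroups by order — order 1: 1; order 2: 1; order 3: 4; order 4: 1; order 6: 4; order 9: 1; order 12: 4; order 18: 1; order 36: 1.
Total: 1 + 1 + 4 + 1 + 4 + 1 + 4 + 1 + 1 = 18.

18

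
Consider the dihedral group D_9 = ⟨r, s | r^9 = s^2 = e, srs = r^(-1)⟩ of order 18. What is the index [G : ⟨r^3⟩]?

6

|⟨r^3⟩| = 3 and |G| = 18.
By Lagrange, [G : H] = |G|/|H| = 18/3 = 6.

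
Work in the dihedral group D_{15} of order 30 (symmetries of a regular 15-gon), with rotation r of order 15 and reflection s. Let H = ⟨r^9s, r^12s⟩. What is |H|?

|⟨r^9s⟩| = 2 and |⟨r^12s⟩| = 2, so |H| is a multiple of lcm(2, 2) = 2 and divides |G| = 30.
Closing under the operation: H = {e, r^3, r^6, r^9, r^12, s, r^3s, r^6s, r^9s, r^12s}, so |H| = 10.

10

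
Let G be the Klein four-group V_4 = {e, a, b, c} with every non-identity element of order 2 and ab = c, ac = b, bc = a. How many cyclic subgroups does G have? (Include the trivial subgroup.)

A cyclic subgroup of order d is generated by each of its φ(d) elements of order d, so the cyclic subgroups of order d number (#elements of order d)/φ(d).
Cyclic subgroups by order — order 1: 1; order 2: 3.
Total: 4.

4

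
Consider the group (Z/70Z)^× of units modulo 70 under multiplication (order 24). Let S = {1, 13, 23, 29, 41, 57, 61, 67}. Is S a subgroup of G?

61 ∈ S but its inverse 31 ∉ S, so S is not a subgroup.

No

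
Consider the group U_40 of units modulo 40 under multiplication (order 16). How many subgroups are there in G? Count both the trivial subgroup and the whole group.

27

|G| = 16, so by Lagrange every subgroup order divides 16. Divisors: 1, 2, 4, 8, 16.
Subgroups by order — order 1: 1; order 2: 7; order 4: 11; order 8: 7; order 16: 1.
Total: 1 + 7 + 11 + 7 + 1 = 27.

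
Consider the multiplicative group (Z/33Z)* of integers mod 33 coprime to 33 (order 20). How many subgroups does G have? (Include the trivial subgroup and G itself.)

10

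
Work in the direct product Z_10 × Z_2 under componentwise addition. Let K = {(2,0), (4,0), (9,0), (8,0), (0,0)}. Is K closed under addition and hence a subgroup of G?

No

(9,0) ∈ K but its inverse (1,0) ∉ K, so K is not a subgroup.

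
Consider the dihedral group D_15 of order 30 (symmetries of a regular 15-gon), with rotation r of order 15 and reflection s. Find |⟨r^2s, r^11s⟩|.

|⟨r^2s⟩| = 2 and |⟨r^11s⟩| = 2, so |H| is a multiple of lcm(2, 2) = 2 and divides |G| = 30.
Closing under the operation: H = {e, r^3, r^6, r^9, r^12, r^2s, r^5s, r^8s, r^11s, r^14s}, so |H| = 10.

10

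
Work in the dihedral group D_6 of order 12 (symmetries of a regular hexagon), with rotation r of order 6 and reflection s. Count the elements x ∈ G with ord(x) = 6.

The elements of order 6 are: r, r^5.
That's 2.

2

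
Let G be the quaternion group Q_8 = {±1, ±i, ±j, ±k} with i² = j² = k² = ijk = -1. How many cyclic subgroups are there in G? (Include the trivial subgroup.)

5

Group the elements of G by the cyclic subgroup they generate; each cyclic subgroup of order d accounts for φ(d) elements.
Cyclic subgroups by order — order 1: 1; order 2: 1; order 4: 3.
Total: 5.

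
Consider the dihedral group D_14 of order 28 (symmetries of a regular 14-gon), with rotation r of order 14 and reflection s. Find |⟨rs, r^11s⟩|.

|⟨rs⟩| = 2 and |⟨r^11s⟩| = 2, so |H| is a multiple of lcm(2, 2) = 2 and divides |G| = 28.
Closing under the operation: H = {e, r^2, r^4, r^6, r^8, r^10, r^12, rs, r^3s, r^5s, r^7s, r^9s, r^11s, r^13s}, so |H| = 14.

14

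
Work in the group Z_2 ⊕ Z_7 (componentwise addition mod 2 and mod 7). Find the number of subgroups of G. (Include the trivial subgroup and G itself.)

4

|G| = 14, so by Lagrange every subgroup order divides 14. Divisors: 1, 2, 7, 14.
Subgroups by order — order 1: 1; order 2: 1; order 7: 1; order 14: 1.
Total: 1 + 1 + 1 + 1 = 4.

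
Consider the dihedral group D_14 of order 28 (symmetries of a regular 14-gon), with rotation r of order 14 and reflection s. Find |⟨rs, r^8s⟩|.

|⟨rs⟩| = 2 and |⟨r^8s⟩| = 2, so |H| is a multiple of lcm(2, 2) = 2 and divides |G| = 28.
Closing under the operation: H = {e, r^7, rs, r^8s}, so |H| = 4.

4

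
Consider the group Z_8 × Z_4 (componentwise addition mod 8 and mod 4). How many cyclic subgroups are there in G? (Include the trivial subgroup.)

Each element a generates a cyclic subgroup ⟨a⟩; distinct elements may generate the same one (a cyclic group of order d has φ(d) generators).
Cyclic subgroups by order — order 1: 1; order 2: 3; order 4: 6; order 8: 4.
Total: 14.

14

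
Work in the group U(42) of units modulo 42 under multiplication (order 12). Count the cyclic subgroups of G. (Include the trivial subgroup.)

Group the elements of G by the cyclic subgroup they generate; each cyclic subgroup of order d accounts for φ(d) elements.
Cyclic subgroups by order — order 1: 1; order 2: 3; order 3: 1; order 6: 3.
Total: 8.

8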